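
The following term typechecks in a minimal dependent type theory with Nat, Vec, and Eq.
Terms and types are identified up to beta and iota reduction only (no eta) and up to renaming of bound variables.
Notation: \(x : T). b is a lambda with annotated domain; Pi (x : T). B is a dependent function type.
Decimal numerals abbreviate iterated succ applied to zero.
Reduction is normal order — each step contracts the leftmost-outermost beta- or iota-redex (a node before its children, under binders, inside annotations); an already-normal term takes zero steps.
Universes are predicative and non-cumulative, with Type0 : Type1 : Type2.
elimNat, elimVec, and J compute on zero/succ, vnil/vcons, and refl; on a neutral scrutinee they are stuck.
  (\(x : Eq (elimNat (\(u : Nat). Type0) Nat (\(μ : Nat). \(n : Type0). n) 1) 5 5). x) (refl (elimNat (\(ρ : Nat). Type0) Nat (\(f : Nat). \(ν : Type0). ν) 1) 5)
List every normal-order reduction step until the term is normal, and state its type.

normal-order reduction sequence:
  (\(x : Eq (elimNat (\(u : Nat). Type0) Nat (\(μ : Nat). \(n : Type0). n) 1) 5 5). x) (refl (elimNat (\(ρ : Nat). Type0) Nat (\(f : Nat). \(ν : Type0). ν) 1) 5)
  ~> refl (elimNat (\(x : Nat). Type0) Nat (\(u : Nat). \(μ : Type0). μ) 1) 5
  ~> refl ((\(x : Nat). \(u : Type0). u) 0 (elimNat (\(μ : Nat). Type0) Nat (\(n : Nat). \(ρ : Type0). ρ) 0)) 5
  ~> refl ((\(x : Type0). x) (elimNat (\(u : Nat). Type0) Nat (\(μ : Nat). \(n : Type0). n) 0)) 5
  ~> refl (elimNat (\(x : Nat). Type0) Nat (\(u : Nat). \(μ : Type0). μ) 0) 5
  ~> refl Nat 5
type:
  Eq Nat 5 5


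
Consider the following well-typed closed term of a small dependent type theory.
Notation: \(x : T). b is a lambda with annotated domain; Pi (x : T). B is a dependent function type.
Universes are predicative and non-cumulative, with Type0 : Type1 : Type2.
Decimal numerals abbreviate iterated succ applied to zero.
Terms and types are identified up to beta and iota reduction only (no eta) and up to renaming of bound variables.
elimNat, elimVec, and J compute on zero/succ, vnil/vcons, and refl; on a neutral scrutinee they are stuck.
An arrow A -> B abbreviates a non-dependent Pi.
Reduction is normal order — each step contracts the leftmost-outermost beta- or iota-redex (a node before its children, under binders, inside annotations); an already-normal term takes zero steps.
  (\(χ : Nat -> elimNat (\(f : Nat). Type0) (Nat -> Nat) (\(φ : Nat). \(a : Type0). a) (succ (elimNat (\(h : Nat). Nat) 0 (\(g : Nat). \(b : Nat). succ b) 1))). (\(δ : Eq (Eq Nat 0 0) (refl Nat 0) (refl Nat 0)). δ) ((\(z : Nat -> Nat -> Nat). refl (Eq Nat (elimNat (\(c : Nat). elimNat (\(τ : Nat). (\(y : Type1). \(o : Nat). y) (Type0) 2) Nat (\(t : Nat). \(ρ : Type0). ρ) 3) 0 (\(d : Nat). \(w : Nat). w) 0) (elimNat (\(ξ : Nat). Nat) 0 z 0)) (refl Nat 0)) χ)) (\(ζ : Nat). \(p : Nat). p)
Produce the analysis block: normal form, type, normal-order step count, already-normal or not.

normal form:
  refl (Eq Nat 0 0) (refl Nat 0)
type:
  Eq (Eq Nat 0 0) (refl Nat 0) (refl Nat 0)
reduction steps (normal order): 5
term was already normal: no
first contracted redex: a beta-redex


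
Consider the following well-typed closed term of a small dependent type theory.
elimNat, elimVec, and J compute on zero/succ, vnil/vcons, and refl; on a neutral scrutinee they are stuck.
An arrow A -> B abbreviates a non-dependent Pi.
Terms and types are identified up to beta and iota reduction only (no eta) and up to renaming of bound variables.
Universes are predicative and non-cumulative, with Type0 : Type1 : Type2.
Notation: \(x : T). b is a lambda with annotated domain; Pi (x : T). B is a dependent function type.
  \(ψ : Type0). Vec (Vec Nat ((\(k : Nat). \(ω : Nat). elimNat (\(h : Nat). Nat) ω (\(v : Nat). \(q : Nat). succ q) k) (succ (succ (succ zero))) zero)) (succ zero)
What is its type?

type:
  Type0 -> Type0


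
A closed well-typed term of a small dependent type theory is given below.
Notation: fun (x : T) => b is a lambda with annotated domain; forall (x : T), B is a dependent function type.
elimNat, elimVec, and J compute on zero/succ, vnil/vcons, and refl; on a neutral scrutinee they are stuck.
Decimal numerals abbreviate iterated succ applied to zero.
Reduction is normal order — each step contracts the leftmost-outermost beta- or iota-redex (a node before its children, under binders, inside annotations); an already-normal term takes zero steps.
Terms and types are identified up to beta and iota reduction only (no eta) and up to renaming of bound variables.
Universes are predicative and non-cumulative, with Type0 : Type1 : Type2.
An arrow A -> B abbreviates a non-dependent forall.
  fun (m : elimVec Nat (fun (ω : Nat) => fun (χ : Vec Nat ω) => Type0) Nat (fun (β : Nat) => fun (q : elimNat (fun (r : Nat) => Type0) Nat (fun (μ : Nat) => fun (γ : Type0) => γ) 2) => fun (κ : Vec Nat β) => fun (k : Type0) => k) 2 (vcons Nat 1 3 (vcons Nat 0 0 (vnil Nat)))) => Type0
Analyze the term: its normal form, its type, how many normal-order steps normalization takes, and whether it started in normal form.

resulting normal form:
  fun (m : Nat) => Type0
inferred type:
  Nat -> Type1
reduction steps (normal order): 11
already normal: no
first contracted redex: an elimVec iota-redex


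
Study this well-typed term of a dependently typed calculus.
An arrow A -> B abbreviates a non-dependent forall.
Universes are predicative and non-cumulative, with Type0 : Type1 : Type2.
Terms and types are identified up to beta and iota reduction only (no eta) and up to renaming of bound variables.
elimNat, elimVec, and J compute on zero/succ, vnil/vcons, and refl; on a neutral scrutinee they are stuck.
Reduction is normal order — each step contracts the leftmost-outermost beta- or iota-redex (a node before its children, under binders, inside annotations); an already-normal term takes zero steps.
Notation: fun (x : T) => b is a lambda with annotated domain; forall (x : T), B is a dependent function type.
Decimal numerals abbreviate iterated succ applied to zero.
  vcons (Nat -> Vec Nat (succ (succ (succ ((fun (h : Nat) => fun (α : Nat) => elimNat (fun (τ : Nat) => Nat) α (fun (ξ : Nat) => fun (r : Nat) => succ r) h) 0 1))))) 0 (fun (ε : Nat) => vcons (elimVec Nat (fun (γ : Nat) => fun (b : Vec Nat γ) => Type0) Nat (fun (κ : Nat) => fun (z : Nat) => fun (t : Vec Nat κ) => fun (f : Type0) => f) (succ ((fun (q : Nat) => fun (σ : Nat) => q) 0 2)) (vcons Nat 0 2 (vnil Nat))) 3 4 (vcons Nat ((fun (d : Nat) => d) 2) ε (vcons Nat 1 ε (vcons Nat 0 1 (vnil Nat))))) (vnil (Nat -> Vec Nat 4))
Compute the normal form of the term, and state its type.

normal form:
  vcons (Nat -> Vec Nat 4) 0 (fun (h : Nat) => vcons Nat 3 4 (vcons Nat 2 h (vcons Nat 1 h (vcons Nat 0 1 (vnil Nat))))) (vnil (Nat -> Vec Nat 4))
the term's type:
  Vec (Nat -> Vec Nat 4) 1
observation: 10 normal-order steps separate the term from its normal form.


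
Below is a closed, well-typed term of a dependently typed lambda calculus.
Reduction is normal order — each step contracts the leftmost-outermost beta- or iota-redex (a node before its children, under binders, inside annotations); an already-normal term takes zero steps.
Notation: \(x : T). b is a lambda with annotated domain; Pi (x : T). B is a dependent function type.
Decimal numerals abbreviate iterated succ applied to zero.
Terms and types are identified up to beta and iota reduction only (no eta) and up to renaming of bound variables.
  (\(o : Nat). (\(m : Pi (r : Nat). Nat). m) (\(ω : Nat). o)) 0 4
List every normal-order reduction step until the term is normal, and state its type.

normal-order reduction:
  (\(o : Nat). (\(m : Pi (r : Nat). Nat). m) (\(ω : Nat). o)) 0 4
  ~> (\(o : Pi (m : Nat). Nat). o) (\(r : Nat). 0) 4
  ~> (\(o : Nat). 0) 4
  ~> 0
type:
  Nat


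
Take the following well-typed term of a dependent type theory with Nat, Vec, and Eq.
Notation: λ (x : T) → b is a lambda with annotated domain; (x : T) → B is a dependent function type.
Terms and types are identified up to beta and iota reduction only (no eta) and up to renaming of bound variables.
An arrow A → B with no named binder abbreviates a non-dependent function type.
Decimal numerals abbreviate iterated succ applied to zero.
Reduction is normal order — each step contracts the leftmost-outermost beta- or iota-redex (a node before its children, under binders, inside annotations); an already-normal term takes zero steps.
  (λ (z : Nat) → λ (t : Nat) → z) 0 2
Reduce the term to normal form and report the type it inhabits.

resulting normal form:
  0
inferred type:
  Nat


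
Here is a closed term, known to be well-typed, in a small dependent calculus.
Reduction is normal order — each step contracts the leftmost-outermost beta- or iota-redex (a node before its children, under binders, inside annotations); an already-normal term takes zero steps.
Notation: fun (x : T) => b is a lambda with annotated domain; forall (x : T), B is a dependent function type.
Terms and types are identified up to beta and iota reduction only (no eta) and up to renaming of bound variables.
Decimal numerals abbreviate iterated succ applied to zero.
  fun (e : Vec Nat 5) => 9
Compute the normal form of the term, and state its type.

reduced normal form:
  fun (e : Vec Nat 5) => 9
the term's type:
  forall (e : Vec Nat 5), Nat


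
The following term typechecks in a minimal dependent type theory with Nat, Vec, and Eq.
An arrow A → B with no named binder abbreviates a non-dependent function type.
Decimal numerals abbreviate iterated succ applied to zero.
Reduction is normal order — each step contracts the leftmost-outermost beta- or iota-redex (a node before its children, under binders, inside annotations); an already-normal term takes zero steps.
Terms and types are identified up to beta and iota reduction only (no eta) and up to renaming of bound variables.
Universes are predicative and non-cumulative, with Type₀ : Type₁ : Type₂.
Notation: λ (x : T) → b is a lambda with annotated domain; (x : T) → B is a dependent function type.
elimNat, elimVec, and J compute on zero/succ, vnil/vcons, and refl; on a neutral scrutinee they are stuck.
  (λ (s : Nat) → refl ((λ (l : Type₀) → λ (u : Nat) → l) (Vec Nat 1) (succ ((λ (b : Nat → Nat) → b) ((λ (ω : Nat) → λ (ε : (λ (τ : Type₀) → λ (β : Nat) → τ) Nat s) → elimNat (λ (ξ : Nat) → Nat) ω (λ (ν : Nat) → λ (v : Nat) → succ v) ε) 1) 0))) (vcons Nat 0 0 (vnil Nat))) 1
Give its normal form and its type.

reduced normal form:
  refl (Vec Nat 1) (vcons Nat 0 0 (vnil Nat))
inferred type:
  Eq (Vec Nat 1) (vcons Nat 0 0 (vnil Nat)) (vcons Nat 0 0 (vnil Nat))


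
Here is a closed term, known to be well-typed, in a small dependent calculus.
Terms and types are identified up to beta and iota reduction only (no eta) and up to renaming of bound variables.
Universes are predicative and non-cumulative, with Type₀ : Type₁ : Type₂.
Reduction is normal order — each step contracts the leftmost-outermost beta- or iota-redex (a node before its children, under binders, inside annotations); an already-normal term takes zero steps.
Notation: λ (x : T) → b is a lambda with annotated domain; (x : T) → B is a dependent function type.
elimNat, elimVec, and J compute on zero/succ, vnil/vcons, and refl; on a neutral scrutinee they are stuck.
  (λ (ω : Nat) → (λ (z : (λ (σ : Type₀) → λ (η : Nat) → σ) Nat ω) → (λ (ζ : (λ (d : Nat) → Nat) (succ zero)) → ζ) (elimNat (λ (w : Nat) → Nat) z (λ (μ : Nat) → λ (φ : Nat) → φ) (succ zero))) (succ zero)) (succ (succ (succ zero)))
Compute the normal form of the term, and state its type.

reduced normal form:
  succ zero
the term's type:
  Nat


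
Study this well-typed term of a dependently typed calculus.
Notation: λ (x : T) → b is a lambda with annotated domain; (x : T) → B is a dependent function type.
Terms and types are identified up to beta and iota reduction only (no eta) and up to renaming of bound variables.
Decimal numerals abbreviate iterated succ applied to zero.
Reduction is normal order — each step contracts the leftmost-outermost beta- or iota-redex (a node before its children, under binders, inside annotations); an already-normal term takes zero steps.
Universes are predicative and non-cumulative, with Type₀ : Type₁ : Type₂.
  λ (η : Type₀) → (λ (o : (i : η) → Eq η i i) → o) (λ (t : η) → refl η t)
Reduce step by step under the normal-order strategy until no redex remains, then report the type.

normal-order reduction:
  λ (η : Type₀) → (λ (o : (i : η) → Eq η i i) → o) (λ (t : η) → refl η t)
  ~> λ (η : Type₀) → λ (o : η) → refl η o
type:
  (η : Type₀) → (o : η) → Eq η o o


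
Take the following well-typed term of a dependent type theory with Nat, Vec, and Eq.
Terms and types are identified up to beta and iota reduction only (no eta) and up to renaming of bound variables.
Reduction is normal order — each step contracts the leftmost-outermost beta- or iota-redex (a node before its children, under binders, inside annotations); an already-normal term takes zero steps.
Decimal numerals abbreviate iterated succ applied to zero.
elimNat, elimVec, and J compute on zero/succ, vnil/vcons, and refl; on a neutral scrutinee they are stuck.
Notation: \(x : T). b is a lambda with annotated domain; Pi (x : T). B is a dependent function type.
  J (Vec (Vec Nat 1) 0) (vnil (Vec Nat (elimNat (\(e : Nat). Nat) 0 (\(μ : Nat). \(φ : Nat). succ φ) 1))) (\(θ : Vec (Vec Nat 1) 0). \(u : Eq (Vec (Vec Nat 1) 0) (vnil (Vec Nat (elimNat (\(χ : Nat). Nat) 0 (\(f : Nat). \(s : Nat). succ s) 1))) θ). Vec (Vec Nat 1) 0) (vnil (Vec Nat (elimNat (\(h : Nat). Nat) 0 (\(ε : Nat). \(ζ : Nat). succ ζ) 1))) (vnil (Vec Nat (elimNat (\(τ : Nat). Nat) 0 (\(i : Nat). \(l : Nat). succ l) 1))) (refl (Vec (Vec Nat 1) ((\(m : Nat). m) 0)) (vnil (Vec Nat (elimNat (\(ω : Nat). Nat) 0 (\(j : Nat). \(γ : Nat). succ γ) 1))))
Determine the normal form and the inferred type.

normal form:
  vnil (Vec Nat 1)
inferred type:
  Vec (Vec Nat 1) 0


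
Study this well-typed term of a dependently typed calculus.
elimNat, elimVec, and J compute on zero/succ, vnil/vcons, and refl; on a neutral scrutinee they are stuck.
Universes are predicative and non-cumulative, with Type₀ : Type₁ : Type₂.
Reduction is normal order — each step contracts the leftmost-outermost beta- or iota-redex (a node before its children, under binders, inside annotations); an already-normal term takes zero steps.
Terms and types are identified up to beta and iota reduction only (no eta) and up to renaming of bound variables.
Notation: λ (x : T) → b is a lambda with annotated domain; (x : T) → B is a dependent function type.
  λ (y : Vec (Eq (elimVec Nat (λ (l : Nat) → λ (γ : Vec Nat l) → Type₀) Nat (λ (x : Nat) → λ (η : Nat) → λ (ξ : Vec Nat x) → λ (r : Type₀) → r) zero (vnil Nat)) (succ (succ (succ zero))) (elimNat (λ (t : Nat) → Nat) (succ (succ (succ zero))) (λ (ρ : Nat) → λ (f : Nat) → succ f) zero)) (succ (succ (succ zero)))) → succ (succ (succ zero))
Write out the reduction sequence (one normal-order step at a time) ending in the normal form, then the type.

normal-order reduction sequence:
  λ (y : Vec (Eq (elimVec Nat (λ (l : Nat) → λ (γ : Vec Nat l) → Type₀) Nat (λ (x : Nat) → λ (η : Nat) → λ (ξ : Vec Nat x) → λ (r : Type₀) → r) zero (vnil Nat)) (succ (succ (succ zero))) (elimNat (λ (t : Nat) → Nat) (succ (succ (succ zero))) (λ (ρ : Nat) → λ (f : Nat) → succ f) zero)) (succ (succ (succ zero)))) → succ (succ (succ zero))
  ~> λ (y : Vec (Eq Nat (succ (succ (succ zero))) (elimNat (λ (l : Nat) → Nat) (succ (succ (succ zero))) (λ (γ : Nat) → λ (x : Nat) → succ x) zero)) (succ (succ (succ zero)))) → succ (succ (succ zero))
  ~> λ (y : Vec (Eq Nat (succ (succ (succ zero))) (succ (succ (succ zero)))) (succ (succ (succ zero)))) → succ (succ (succ zero))
inferred type:
  (y : Vec (Eq Nat (succ (succ (succ zero))) (succ (succ (succ zero)))) (succ (succ (succ zero)))) → Nat


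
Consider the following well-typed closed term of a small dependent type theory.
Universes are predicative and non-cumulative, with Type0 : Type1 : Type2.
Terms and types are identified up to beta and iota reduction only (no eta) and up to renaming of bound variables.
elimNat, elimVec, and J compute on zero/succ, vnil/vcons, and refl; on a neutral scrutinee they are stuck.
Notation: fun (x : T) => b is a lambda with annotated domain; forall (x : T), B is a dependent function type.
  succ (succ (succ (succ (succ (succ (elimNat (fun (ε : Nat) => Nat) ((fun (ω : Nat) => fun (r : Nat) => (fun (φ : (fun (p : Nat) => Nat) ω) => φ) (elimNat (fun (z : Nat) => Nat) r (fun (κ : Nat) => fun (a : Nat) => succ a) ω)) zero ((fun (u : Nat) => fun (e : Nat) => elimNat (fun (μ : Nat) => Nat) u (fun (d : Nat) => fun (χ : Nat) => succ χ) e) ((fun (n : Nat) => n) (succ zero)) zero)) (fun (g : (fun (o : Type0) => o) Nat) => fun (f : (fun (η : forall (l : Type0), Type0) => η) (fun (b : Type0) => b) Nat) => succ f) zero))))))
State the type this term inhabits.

the term's type:
  Nat


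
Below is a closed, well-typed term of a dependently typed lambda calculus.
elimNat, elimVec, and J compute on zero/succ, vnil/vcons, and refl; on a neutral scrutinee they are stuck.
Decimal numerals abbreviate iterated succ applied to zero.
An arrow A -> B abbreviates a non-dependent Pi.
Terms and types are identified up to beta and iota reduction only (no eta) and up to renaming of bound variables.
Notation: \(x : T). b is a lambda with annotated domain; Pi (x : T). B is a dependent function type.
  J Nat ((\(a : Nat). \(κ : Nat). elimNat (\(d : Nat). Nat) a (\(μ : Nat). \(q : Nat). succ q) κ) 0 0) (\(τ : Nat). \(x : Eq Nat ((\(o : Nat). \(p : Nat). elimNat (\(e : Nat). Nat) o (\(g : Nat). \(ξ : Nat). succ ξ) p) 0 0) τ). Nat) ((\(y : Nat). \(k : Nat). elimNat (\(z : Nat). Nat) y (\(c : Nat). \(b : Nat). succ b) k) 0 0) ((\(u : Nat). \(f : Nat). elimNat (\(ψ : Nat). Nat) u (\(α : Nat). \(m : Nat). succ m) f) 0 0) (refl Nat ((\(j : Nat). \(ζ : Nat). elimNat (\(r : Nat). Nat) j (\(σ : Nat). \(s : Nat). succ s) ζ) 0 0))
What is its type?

type:
  Nat


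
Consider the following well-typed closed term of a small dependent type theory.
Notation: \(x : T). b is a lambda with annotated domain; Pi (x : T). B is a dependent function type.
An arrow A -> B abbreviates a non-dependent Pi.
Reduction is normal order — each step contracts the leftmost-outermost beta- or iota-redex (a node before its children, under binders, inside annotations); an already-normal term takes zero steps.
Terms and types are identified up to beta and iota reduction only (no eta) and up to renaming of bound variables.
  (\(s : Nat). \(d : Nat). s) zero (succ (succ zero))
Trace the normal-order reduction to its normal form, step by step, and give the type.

normal-order reduction sequence:
  (\(s : Nat). \(d : Nat). s) zero (succ (succ zero))
  ~> (\(s : Nat). zero) (succ (succ zero))
  ~> zero
inferred type:
  Nat


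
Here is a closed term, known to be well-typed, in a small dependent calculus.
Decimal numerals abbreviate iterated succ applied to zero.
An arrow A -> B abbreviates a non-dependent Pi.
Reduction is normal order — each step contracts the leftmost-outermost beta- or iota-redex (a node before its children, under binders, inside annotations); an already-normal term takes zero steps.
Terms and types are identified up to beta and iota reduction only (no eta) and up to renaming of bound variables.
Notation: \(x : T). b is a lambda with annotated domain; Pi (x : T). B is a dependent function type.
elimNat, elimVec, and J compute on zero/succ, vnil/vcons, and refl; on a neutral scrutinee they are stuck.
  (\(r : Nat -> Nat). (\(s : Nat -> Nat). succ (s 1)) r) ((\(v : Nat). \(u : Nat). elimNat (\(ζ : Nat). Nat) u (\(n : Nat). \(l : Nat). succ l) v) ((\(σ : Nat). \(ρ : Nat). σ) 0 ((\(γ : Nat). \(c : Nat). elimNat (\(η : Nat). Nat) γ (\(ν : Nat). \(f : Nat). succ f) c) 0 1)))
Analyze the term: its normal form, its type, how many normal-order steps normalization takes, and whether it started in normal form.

reduced normal form:
  2
the term's type:
  Nat
normal-order step count: 7
already normal: no
first contracted redex: a beta-redex


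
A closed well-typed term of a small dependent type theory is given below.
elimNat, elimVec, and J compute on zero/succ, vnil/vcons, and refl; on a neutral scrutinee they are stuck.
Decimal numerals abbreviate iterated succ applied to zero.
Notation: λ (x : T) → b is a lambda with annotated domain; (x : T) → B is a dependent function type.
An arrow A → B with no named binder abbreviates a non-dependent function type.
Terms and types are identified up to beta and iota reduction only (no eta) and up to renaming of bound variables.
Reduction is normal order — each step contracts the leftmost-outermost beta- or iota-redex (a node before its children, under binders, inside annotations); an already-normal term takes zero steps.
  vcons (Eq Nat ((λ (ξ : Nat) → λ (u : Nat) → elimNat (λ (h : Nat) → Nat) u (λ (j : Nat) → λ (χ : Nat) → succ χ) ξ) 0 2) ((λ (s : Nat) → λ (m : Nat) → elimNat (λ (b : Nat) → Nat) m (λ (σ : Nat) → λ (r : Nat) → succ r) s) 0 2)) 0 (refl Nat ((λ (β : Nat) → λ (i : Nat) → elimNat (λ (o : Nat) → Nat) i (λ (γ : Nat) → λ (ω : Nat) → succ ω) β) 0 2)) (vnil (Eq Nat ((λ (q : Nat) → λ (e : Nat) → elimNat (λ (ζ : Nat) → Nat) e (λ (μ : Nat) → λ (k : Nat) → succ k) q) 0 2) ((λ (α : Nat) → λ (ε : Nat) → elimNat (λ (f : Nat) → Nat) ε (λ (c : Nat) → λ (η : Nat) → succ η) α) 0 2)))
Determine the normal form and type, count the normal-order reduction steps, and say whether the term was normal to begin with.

reduced normal form:
  vcons (Eq Nat 2 2) 0 (refl Nat 2) (vnil (Eq Nat 2 2))
the term's type:
  Vec (Eq Nat 2 2) 1
normal-order step count: 15
started in normal form: no
first redex: a beta-redex


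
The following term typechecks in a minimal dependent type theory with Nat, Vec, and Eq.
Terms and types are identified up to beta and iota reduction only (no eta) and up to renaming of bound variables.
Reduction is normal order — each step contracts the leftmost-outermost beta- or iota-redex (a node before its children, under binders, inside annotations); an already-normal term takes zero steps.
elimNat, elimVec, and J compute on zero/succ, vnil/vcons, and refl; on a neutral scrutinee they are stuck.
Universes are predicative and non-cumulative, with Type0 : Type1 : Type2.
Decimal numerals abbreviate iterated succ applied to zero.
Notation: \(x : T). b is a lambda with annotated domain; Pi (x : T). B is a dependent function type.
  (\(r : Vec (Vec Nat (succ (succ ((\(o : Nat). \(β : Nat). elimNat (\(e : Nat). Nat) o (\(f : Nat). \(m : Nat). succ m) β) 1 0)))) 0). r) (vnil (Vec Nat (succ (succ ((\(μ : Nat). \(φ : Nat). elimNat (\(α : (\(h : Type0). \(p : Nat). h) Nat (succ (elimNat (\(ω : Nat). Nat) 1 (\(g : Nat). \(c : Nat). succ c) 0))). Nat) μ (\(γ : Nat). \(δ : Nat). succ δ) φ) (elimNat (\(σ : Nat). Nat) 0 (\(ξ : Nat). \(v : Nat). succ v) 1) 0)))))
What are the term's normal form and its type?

resulting normal form:
  vnil (Vec Nat 3)
type:
  Vec (Vec Nat 3) 0
observation: the term reaches its normal form after 8 normal-order steps.


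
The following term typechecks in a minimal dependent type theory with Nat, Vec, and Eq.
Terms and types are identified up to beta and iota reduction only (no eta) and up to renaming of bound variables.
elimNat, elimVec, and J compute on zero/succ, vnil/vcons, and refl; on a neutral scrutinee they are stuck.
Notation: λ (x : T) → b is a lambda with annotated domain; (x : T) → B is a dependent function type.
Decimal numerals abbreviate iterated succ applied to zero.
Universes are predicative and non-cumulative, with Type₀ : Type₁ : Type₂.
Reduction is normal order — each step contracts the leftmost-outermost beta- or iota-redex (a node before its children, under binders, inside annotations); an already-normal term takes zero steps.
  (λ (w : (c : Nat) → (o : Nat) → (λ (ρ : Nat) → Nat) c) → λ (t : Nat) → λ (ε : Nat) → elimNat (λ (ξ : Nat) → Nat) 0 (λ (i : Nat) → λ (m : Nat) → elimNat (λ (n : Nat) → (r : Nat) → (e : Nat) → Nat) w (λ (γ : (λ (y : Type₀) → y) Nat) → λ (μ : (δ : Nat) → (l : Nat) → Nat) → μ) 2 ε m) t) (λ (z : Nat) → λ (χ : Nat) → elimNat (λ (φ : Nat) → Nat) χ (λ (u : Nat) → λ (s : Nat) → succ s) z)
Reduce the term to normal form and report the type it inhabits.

resulting normal form:
  λ (w : Nat) → λ (c : Nat) → elimNat (λ (o : Nat) → Nat) 0 (λ (ρ : Nat) → λ (t : Nat) → elimNat (λ (ε : Nat) → Nat) t (λ (ξ : Nat) → λ (i : Nat) → succ i) c) w
type:
  (w : Nat) → (c : Nat) → Nat


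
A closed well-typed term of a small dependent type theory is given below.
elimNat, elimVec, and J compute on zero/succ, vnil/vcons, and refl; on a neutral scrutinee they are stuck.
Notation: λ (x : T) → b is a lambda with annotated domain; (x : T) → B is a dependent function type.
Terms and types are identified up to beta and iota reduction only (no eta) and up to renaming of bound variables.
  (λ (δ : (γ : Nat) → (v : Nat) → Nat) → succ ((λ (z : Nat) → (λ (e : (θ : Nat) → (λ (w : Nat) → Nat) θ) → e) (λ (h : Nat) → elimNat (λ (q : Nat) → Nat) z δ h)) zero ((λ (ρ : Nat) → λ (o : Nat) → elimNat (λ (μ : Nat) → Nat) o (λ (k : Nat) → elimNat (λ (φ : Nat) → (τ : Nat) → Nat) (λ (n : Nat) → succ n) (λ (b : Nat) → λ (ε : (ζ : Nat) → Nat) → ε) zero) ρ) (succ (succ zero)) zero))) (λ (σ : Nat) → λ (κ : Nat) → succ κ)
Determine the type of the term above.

type:
  Nat


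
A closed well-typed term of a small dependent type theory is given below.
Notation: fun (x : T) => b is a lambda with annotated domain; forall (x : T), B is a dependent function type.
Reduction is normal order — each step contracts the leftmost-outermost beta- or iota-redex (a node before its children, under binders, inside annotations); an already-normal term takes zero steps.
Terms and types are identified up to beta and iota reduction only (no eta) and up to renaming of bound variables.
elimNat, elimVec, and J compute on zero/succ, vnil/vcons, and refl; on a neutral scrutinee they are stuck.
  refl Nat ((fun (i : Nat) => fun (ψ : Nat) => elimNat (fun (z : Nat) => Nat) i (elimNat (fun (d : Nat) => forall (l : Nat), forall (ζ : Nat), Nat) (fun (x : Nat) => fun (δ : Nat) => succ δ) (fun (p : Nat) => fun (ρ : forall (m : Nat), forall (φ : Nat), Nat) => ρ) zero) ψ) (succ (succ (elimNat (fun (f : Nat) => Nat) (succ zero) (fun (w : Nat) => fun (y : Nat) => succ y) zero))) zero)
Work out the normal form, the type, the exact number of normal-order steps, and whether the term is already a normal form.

resulting normal form:
  refl Nat (succ (succ (succ zero)))
type:
  Eq Nat (succ (succ (succ zero))) (succ (succ (succ zero)))
reduction steps (normal order): 4
already normal: no
first redex: a beta-redex


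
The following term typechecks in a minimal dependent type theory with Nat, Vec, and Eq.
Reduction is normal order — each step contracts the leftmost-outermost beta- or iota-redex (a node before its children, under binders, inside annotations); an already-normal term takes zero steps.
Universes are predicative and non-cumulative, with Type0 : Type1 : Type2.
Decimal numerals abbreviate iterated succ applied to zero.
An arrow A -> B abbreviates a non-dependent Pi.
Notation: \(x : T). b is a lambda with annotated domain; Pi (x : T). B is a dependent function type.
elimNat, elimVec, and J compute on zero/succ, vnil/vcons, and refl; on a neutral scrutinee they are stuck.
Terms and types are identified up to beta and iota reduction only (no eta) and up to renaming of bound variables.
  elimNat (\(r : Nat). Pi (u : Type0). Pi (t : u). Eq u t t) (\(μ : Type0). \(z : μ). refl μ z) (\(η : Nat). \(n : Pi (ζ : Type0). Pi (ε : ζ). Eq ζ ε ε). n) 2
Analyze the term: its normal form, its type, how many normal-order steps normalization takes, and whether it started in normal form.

reduced normal form:
  \(r : Type0). \(u : r). refl r u
the term's type:
  Pi (r : Type0). Pi (u : r). Eq r u u
normal-order step count: 7
started in normal form: no
first redex: an elimNat iota-redex


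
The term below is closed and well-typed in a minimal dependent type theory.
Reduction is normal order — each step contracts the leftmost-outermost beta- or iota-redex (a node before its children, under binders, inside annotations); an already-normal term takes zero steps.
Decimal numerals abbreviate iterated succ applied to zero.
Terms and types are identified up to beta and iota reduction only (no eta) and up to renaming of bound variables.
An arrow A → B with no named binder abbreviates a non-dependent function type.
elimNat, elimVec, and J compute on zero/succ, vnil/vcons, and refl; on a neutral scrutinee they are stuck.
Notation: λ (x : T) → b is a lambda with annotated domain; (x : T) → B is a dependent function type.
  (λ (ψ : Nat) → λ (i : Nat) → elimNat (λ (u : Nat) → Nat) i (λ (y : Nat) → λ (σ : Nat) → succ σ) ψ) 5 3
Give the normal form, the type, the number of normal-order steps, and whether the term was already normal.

normal form:
  8
inferred type:
  Nat
steps to reach normal form (normal order): 18
term was already normal: no
first contracted redex: a beta-redex


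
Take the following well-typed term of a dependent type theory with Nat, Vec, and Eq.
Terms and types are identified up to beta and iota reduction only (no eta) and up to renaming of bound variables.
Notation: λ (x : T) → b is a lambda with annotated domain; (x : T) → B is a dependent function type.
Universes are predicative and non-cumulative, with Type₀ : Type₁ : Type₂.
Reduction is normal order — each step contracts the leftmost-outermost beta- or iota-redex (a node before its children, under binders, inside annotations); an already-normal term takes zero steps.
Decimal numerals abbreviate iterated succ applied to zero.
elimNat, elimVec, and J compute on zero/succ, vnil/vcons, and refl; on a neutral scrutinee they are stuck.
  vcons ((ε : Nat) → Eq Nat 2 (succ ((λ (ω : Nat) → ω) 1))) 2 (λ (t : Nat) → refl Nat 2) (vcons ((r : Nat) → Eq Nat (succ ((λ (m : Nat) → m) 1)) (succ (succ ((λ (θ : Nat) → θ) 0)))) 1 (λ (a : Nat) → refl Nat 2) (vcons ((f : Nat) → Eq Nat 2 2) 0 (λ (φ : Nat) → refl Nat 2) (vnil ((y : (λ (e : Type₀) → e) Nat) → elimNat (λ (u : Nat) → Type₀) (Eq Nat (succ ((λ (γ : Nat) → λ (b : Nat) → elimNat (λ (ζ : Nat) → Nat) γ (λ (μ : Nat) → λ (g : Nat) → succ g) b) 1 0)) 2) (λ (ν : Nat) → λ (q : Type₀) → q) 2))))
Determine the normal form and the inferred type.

resulting normal form:
  vcons ((ε : Nat) → Eq Nat 2 2) 2 (λ (ω : Nat) → refl Nat 2) (vcons ((t : Nat) → Eq Nat 2 2) 1 (λ (r : Nat) → refl Nat 2) (vcons ((m : Nat) → Eq Nat 2 2) 0 (λ (θ : Nat) → refl Nat 2) (vnil ((a : Nat) → Eq Nat 2 2))))
type:
  Vec ((ε : Nat) → Eq Nat 2 2) 3
observation: the leftmost-outermost redex is a beta-redex, and normalization takes 14 steps.


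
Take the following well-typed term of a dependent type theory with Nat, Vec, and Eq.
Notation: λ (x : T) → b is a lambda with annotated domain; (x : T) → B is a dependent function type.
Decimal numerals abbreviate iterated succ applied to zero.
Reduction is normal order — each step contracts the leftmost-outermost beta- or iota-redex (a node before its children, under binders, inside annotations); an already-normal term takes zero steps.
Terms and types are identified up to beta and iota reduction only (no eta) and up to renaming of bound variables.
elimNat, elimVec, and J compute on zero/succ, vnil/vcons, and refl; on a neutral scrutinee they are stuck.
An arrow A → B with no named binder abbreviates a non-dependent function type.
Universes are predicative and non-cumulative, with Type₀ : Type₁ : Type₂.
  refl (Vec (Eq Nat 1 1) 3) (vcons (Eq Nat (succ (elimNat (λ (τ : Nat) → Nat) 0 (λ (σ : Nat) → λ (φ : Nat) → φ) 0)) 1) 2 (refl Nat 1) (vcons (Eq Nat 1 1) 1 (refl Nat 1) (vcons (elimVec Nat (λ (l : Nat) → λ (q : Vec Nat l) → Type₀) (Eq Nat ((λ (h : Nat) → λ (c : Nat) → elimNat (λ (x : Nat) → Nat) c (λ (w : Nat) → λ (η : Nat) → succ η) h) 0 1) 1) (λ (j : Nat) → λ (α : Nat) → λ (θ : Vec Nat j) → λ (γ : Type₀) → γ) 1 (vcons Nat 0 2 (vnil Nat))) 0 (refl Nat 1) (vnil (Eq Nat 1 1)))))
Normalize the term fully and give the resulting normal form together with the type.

normal form:
  refl (Vec (Eq Nat 1 1) 3) (vcons (Eq Nat 1 1) 2 (refl Nat 1) (vcons (Eq Nat 1 1) 1 (refl Nat 1) (vcons (Eq Nat 1 1) 0 (refl Nat 1) (vnil (Eq Nat 1 1)))))
the term's type:
  Eq (Vec (Eq Nat 1 1) 3) (vcons (Eq Nat 1 1) 2 (refl Nat 1) (vcons (Eq Nat 1 1) 1 (refl Nat 1) (vcons (Eq Nat 1 1) 0 (refl Nat 1) (vnil (Eq Nat 1 1))))) (vcons (Eq Nat 1 1) 2 (refl Nat 1) (vcons (Eq Nat 1 1) 1 (refl Nat 1) (vcons (Eq Nat 1 1) 0 (refl Nat 1) (vnil (Eq Nat 1 1)))))
observation: 10 normal-order steps normalize the term, beginning with an elimNat iota-redex.


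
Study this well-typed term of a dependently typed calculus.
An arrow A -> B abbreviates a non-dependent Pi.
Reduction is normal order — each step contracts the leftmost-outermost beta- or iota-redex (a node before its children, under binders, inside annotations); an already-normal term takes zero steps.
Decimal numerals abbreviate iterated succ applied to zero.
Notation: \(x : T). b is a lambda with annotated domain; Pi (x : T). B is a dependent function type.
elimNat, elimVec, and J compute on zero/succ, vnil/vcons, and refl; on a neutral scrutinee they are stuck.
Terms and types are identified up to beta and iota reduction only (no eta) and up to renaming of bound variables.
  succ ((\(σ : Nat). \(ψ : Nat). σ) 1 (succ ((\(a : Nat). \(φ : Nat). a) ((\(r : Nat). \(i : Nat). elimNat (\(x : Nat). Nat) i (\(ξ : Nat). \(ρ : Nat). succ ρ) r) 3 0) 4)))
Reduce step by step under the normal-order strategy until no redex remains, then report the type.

normal-order reduction:
  succ ((\(σ : Nat). \(ψ : Nat). σ) 1 (succ ((\(a : Nat). \(φ : Nat). a) ((\(r : Nat). \(i : Nat). elimNat (\(x : Nat). Nat) i (\(ξ : Nat). \(ρ : Nat). succ ρ) r) 3 0) 4)))
  ~> succ ((\(σ : Nat). 1) (succ ((\(ψ : Nat). \(a : Nat). ψ) ((\(φ : Nat). \(r : Nat). elimNat (\(i : Nat). Nat) r (\(x : Nat). \(ξ : Nat). succ ξ) φ) 3 0) 4)))
  ~> 2
inferred type:
  Nat


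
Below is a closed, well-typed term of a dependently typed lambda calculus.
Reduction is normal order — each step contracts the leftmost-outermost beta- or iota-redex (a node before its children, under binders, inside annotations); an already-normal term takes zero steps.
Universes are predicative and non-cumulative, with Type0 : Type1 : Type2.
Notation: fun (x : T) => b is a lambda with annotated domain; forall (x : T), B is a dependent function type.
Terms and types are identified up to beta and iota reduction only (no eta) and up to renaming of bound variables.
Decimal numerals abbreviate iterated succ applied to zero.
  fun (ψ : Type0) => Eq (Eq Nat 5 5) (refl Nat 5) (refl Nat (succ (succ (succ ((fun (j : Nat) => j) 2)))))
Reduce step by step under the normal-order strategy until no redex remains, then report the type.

normal-order reduction sequence:
  fun (ψ : Type0) => Eq (Eq Nat 5 5) (refl Nat 5) (refl Nat (succ (succ (succ ((fun (j : Nat) => j) 2)))))
  ~> fun (ψ : Type0) => Eq (Eq Nat 5 5) (refl Nat 5) (refl Nat 5)
type:
  forall (ψ : Type0), Type0


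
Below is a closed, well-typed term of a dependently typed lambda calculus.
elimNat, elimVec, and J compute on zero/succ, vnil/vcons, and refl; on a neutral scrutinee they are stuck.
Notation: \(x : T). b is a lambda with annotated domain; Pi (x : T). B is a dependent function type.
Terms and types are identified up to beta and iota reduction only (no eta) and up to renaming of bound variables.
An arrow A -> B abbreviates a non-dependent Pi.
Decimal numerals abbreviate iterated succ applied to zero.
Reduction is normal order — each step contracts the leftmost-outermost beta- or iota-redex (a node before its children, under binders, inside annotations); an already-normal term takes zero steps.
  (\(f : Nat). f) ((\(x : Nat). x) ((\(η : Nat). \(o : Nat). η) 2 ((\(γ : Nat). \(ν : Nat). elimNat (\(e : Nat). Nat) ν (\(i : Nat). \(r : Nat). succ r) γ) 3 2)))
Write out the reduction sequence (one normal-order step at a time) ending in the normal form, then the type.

normal-order reduction:
  (\(f : Nat). f) ((\(x : Nat). x) ((\(η : Nat). \(o : Nat). η) 2 ((\(γ : Nat). \(ν : Nat). elimNat (\(e : Nat). Nat) ν (\(i : Nat). \(r : Nat). succ r) γ) 3 2)))
  ~> (\(f : Nat). f) ((\(x : Nat). \(η : Nat). x) 2 ((\(o : Nat). \(γ : Nat). elimNat (\(ν : Nat). Nat) γ (\(e : Nat). \(i : Nat). succ i) o) 3 2))
  ~> (\(f : Nat). \(x : Nat). f) 2 ((\(η : Nat). \(o : Nat). elimNat (\(γ : Nat). Nat) o (\(ν : Nat). \(e : Nat). succ e) η) 3 2)
  ~> (\(f : Nat). 2) ((\(x : Nat). \(η : Nat). elimNat (\(o : Nat). Nat) η (\(γ : Nat). \(ν : Nat). succ ν) x) 3 2)
  ~> 2
inferred type:
  Nat


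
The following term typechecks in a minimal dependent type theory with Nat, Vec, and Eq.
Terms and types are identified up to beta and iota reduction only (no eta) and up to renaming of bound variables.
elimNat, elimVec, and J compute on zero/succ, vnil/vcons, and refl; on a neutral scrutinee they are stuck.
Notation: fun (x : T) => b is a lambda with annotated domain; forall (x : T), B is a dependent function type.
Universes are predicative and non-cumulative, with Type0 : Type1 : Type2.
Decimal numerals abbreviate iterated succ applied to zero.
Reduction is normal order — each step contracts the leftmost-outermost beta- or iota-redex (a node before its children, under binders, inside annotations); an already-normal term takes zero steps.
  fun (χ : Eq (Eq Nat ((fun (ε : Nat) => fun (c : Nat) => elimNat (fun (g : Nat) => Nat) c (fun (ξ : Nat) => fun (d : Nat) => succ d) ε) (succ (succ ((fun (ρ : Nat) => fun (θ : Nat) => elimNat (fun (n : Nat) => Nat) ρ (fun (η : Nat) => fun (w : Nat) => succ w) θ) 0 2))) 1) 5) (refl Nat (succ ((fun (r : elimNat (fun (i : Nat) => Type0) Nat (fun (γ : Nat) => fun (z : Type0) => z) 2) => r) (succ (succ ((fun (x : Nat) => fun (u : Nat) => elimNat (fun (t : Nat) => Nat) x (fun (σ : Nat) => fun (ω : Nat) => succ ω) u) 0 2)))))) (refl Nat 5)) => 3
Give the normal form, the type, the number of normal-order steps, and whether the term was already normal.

resulting normal form:
  fun (χ : Eq (Eq Nat 5 5) (refl Nat 5) (refl Nat 5)) => 3
inferred type:
  forall (χ : Eq (Eq Nat 5 5) (refl Nat 5) (refl Nat 5)), Nat
normal-order step count: 34
term was already normal: no
first redex: a beta-redex


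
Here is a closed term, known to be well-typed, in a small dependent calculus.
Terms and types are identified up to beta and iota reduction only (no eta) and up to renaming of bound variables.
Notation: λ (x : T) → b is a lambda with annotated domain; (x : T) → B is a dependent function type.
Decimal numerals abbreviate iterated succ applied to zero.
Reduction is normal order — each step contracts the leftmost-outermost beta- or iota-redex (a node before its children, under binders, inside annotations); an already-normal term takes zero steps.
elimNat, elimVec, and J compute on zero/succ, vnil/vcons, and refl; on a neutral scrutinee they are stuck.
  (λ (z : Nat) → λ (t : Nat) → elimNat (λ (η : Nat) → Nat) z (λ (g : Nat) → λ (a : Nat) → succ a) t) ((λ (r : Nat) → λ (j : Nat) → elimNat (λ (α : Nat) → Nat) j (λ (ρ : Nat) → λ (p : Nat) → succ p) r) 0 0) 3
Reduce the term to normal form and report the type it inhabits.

reduced normal form:
  3
the term's type:
  Nat
observation: reduction starts at a beta-redex, and 15 normal-order steps reach the normal form.
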